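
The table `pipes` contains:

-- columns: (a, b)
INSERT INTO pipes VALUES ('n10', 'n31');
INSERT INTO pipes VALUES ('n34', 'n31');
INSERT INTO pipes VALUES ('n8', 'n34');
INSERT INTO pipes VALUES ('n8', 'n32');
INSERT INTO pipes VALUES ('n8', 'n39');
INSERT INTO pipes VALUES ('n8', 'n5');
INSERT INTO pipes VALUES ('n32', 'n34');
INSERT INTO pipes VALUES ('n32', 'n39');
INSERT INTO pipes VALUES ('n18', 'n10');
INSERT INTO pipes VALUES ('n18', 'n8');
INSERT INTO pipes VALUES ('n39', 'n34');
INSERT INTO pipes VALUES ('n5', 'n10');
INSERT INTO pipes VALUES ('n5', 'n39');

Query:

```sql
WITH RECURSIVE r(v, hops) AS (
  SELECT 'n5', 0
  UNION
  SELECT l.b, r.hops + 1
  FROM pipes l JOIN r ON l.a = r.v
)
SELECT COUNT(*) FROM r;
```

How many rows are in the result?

Base: (n5, hops=0).
Iteration 1: edges from {n5} -> (n10, hops=1), (n39, hops=1).
Iteration 2: edges from {n10,n39} -> (n31, hops=2), (n34, hops=2).
Iteration 3: edges from {n31,n34} -> (n31, hops=3).
Iteration 4: no outgoing edges from {n31}; recursion stops.
Total rows emitted: 6.

6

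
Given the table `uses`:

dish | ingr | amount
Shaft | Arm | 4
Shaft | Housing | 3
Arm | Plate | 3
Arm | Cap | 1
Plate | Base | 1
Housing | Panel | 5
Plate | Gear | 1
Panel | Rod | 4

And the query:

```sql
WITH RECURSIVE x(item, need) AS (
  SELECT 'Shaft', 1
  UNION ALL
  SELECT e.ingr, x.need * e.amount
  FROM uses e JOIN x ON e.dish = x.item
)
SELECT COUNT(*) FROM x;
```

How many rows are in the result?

9

Base: (Shaft, need=1).
Iteration 1: components of {Shaft} -> Arm = 1*4 = 4, Housing = 1*3 = 3.
Iteration 2: components of {Arm,Housing} -> Cap = 4*1 = 4, Panel = 3*5 = 15, Plate = 4*3 = 12.
Iteration 3: components of {Cap,Panel,Plate} -> Base = 12*1 = 12, Gear = 12*1 = 12, Rod = 15*4 = 60.
Iteration 4: no further components; recursion stops.
Total rows emitted: 9.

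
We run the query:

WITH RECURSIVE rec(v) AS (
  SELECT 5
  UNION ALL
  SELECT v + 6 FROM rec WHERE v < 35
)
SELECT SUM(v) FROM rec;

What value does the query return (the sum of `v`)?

120

Base: v=5.
Iteration 1: 5 < 35 holds -> v = 5 + 6 = 11.
Iteration 2: 11 < 35 holds -> v = 11 + 6 = 17.
Iteration 3: 17 < 35 holds -> v = 17 + 6 = 23.
Iteration 4: 23 < 35 holds -> v = 23 + 6 = 29.
Iteration 5: 29 < 35 holds -> v = 29 + 6 = 35.
Iteration 6: 35 < 35 fails; recursion stops.
SUM(v) = 5 + 11 + 17 + 23 + 29 + 35 = 120.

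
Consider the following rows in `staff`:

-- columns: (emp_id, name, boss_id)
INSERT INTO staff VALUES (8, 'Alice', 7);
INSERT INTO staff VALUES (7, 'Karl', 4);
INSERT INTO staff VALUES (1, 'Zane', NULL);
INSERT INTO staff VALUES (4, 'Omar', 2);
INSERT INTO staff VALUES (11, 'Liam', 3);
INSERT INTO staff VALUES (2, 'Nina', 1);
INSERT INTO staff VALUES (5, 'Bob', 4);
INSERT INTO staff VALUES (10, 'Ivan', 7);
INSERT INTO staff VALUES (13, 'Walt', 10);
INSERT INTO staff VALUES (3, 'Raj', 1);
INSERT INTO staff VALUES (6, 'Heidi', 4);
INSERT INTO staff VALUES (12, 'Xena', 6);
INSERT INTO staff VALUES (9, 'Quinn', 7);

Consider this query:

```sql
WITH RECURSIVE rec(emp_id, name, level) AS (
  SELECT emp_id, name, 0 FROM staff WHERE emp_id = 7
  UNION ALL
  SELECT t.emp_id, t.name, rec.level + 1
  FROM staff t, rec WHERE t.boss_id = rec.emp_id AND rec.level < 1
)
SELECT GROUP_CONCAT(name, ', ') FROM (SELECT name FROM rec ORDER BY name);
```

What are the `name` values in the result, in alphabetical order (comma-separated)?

Base: emp_id=7 (Karl) at level 0.
Iteration 1: rows with boss_id in {7} -> Alice (id 8, level 1), Quinn (id 9, level 1), Ivan (id 10, level 1).
Iteration 2: level < 1 fails for all current rows; recursion stops.

Alice, Ivan, Karl, Quinn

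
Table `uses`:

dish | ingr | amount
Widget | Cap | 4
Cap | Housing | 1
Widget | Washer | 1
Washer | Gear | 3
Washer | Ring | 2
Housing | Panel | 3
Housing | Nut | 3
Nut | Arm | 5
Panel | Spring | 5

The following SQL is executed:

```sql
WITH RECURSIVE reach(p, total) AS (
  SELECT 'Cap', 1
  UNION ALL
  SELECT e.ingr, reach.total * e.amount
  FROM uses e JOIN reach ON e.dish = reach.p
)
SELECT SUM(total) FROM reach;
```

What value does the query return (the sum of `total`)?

38

Base: (Cap, total=1).
Iteration 1: components of {Cap} -> Housing = 1*1 = 1.
Iteration 2: components of {Housing} -> Nut = 1*3 = 3, Panel = 1*3 = 3.
Iteration 3: components of {Nut,Panel} -> Arm = 3*5 = 15, Spring = 3*5 = 15.
Iteration 4: no further components; recursion stops.
SUM(total) = 1 + 1 + 3 + 3 + 15 + 15 = 38.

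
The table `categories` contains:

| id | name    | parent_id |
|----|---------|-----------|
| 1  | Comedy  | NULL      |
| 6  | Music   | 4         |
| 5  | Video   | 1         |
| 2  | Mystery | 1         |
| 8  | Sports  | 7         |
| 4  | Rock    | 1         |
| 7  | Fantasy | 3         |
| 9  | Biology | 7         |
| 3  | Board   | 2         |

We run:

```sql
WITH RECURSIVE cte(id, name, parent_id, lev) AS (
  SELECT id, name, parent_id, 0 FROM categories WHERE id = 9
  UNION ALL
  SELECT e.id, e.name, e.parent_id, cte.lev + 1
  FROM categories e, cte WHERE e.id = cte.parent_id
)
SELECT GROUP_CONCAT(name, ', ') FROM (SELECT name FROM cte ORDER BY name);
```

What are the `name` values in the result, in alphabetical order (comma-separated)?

Base: id=9 (Biology), parent_id=7, lev 0.
Iteration 1: join on id=7 -> Fantasy (id 7, parent_id=3, lev 1).
Iteration 2: join on id=3 -> Board (id 3, parent_id=2, lev 2).
Iteration 3: join on id=2 -> Mystery (id 2, parent_id=1, lev 3).
Iteration 4: join on id=1 -> Comedy (id 1, parent_id=NULL, lev 4).
Iteration 5: parent_id is NULL; no match; recursion stops.

Biology, Board, Comedy, Fantasy, Mystery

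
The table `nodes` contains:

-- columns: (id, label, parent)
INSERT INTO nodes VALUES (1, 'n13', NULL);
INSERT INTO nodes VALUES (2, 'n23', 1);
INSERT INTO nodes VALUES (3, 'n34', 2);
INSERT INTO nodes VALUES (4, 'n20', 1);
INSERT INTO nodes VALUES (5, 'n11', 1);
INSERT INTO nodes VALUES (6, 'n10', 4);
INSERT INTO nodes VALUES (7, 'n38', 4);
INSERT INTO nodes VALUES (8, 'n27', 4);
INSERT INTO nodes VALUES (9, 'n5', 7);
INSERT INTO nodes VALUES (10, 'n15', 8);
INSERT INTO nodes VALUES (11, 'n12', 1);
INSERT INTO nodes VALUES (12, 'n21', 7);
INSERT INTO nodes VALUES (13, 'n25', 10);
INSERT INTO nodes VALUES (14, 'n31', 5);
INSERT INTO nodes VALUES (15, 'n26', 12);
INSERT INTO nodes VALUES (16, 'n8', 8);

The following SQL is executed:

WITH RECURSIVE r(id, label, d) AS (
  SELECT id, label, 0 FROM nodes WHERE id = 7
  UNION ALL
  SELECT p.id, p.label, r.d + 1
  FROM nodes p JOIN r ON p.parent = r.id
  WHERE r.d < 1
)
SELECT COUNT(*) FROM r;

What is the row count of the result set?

Base: id=7 (n38) at d 0.
Iteration 1: rows with parent in {7} -> n5 (id 9, d 1), n21 (id 12, d 1).
Iteration 2: d < 1 fails for all current rows; recursion stops.
Total rows emitted: 3.

3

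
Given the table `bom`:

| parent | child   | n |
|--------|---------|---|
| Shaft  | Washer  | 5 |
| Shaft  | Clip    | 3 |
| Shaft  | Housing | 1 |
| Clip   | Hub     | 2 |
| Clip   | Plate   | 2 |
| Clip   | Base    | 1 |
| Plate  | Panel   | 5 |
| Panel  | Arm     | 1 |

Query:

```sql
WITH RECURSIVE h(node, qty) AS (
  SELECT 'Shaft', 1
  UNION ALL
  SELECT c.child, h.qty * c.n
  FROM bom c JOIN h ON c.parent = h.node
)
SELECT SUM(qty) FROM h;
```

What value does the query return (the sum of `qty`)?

Base: (Shaft, qty=1).
Iteration 1: components of {Shaft} -> Clip = 1*3 = 3, Housing = 1*1 = 1, Washer = 1*5 = 5.
Iteration 2: components of {Clip,Housing,Washer} -> Base = 3*1 = 3, Hub = 3*2 = 6, Plate = 3*2 = 6.
Iteration 3: components of {Base,Hub,Plate} -> Panel = 6*5 = 30.
Iteration 4: components of {Panel} -> Arm = 30*1 = 30.
Iteration 5: no further components; recursion stops.
SUM(qty) = 1 + 5 + 3 + 1 + 6 + 6 + 3 + 30 + 30 = 85.

85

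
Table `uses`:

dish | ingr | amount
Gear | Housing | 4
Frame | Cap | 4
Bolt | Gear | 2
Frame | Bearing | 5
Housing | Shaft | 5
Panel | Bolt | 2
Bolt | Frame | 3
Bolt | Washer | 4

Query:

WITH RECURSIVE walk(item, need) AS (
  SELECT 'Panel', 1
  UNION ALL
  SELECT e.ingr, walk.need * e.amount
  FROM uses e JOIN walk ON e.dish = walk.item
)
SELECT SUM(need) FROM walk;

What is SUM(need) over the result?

Base: (Panel, need=1).
Iteration 1: components of {Panel} -> Bolt = 1*2 = 2.
Iteration 2: components of {Bolt} -> Frame = 2*3 = 6, Gear = 2*2 = 4, Washer = 2*4 = 8.
Iteration 3: components of {Frame,Gear,Washer} -> Bearing = 6*5 = 30, Cap = 6*4 = 24, Housing = 4*4 = 16.
Iteration 4: components of {Bearing,Cap,Housing} -> Shaft = 16*5 = 80.
Iteration 5: no further components; recursion stops.
SUM(need) = 1 + 2 + 6 + 4 + 8 + 30 + 24 + 16 + 80 = 171.

171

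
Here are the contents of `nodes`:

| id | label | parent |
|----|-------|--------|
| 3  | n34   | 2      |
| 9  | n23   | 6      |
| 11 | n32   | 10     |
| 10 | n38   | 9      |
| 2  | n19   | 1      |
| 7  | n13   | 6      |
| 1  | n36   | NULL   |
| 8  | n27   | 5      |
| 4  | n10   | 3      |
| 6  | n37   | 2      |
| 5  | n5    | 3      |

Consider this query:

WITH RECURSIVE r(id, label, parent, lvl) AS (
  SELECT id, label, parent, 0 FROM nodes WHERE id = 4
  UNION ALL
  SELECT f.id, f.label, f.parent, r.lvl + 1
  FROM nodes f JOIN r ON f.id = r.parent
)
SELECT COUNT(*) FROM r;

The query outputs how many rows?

4

Base: id=4 (n10), parent=3, lvl 0.
Iteration 1: join on id=3 -> n34 (id 3, parent=2, lvl 1).
Iteration 2: join on id=2 -> n19 (id 2, parent=1, lvl 2).
Iteration 3: join on id=1 -> n36 (id 1, parent=NULL, lvl 3).
Iteration 4: parent is NULL; no match; recursion stops.
Total rows emitted: 4.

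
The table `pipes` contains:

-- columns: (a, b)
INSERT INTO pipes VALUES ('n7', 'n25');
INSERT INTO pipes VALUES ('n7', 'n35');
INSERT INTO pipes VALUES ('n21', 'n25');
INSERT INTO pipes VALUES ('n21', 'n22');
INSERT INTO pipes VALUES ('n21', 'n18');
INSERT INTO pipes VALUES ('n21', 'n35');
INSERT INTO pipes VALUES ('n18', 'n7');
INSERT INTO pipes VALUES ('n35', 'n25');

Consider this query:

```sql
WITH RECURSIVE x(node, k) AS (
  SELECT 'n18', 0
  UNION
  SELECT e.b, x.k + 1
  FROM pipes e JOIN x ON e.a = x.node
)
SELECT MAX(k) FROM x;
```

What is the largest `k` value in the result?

Base: (n18, k=0).
Iteration 1: edges from {n18} -> (n7, k=1).
Iteration 2: edges from {n7} -> (n25, k=2), (n35, k=2).
Iteration 3: edges from {n25,n35} -> (n25, k=3).
Iteration 4: no outgoing edges from {n25}; recursion stops.
k values: 0, 1, 2, 2, 3; the maximum is 3.

3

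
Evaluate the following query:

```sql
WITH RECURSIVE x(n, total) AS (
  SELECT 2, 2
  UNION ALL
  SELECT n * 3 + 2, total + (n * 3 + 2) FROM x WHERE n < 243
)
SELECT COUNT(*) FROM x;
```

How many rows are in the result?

6

Base: n=2, total=2.
Iteration 1: 2 < 243 holds -> n = 2 * 3 + 2 = 8, total = 2 + 8 = 10.
Iteration 2: 8 < 243 holds -> n = 8 * 3 + 2 = 26, total = 10 + 26 = 36.
Iteration 3: 26 < 243 holds -> n = 26 * 3 + 2 = 80, total = 36 + 80 = 116.
Iteration 4: 80 < 243 holds -> n = 80 * 3 + 2 = 242, total = 116 + 242 = 358.
Iteration 5: 242 < 243 holds -> n = 242 * 3 + 2 = 728, total = 358 + 728 = 1086.
Iteration 6: 728 < 243 fails; recursion stops.
Total rows emitted: 6.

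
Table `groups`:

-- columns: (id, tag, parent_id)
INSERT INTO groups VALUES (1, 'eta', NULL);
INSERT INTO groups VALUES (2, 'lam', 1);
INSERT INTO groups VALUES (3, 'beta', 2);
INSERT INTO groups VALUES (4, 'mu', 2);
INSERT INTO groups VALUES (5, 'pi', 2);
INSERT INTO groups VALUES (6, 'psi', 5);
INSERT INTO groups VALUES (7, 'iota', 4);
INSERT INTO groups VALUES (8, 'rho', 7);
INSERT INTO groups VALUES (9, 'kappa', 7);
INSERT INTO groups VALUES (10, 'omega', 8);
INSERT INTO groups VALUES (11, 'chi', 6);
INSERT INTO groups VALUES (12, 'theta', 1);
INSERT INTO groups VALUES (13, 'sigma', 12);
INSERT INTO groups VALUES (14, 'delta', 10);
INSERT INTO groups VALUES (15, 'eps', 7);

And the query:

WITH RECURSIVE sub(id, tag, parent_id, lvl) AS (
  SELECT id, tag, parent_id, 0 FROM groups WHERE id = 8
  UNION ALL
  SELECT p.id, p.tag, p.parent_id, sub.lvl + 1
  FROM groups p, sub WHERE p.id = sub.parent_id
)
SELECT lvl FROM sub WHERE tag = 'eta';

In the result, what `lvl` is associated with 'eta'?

Base: id=8 (rho), parent_id=7, lvl 0.
Iteration 1: join on id=7 -> iota (id 7, parent_id=4, lvl 1).
Iteration 2: join on id=4 -> mu (id 4, parent_id=2, lvl 2).
Iteration 3: join on id=2 -> lam (id 2, parent_id=1, lvl 3).
Iteration 4: join on id=1 -> eta (id 1, parent_id=NULL, lvl 4).
Iteration 5: parent_id is NULL; no match; recursion stops.

4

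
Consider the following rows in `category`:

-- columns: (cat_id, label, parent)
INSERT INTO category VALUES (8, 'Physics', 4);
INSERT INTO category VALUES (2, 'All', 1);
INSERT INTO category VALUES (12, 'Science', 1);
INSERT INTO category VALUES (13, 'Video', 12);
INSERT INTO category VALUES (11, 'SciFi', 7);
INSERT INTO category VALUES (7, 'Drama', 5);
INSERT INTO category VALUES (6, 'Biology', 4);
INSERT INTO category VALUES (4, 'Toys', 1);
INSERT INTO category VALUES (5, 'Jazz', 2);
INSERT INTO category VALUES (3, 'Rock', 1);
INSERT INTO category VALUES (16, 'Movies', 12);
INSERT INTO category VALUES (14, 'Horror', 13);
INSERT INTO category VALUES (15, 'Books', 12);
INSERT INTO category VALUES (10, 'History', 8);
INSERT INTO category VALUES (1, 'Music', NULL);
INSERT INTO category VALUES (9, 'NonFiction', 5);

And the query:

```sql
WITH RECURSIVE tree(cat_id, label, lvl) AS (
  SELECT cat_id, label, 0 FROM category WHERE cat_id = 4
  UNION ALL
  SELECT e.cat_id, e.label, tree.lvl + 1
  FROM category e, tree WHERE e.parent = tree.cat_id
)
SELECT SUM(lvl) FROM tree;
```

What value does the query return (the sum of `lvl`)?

4

Base: cat_id=4 (Toys) at lvl 0.
Iteration 1: rows with parent in {4} -> Biology (id 6, lvl 1), Physics (id 8, lvl 1).
Iteration 2: rows with parent in {6,8} -> History (id 10, lvl 2).
Iteration 3: no rows with parent in {10}; recursion stops.
SUM(lvl) = 0 + 1 + 1 + 2 = 4.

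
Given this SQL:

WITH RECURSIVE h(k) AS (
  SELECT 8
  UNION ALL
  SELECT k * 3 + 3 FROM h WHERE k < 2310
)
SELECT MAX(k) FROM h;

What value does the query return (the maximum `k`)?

6924

Base: k=8.
Iteration 1: 8 < 2310 holds -> k = 8 * 3 + 3 = 27.
Iteration 2: 27 < 2310 holds -> k = 27 * 3 + 3 = 84.
Iteration 3: 84 < 2310 holds -> k = 84 * 3 + 3 = 255.
Iteration 4: 255 < 2310 holds -> k = 255 * 3 + 3 = 768.
Iteration 5: 768 < 2310 holds -> k = 768 * 3 + 3 = 2307.
Iteration 6: 2307 < 2310 holds -> k = 2307 * 3 + 3 = 6924.
Iteration 7: 6924 < 2310 fails; recursion stops.
k values: 8, 27, 84, 255, 768, 2307, 6924; the maximum is 6924.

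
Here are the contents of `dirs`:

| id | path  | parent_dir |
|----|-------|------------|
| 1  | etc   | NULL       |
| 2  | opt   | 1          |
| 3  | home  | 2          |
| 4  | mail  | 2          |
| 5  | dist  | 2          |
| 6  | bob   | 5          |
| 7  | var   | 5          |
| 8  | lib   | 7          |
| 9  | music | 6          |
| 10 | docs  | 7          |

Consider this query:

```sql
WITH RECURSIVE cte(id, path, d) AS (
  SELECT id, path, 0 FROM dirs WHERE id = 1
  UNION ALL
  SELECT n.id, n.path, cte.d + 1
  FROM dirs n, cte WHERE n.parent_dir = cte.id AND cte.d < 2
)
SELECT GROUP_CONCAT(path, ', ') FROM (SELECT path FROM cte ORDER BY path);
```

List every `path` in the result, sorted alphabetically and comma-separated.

dist, etc, home, mail, opt

Base: id=1 (etc) at d 0.
Iteration 1: rows with parent_dir in {1} -> opt (id 2, d 1).
Iteration 2: rows with parent_dir in {2} -> home (id 3, d 2), mail (id 4, d 2), dist (id 5, d 2).
Iteration 3: d < 2 fails for all current rows; recursion stops.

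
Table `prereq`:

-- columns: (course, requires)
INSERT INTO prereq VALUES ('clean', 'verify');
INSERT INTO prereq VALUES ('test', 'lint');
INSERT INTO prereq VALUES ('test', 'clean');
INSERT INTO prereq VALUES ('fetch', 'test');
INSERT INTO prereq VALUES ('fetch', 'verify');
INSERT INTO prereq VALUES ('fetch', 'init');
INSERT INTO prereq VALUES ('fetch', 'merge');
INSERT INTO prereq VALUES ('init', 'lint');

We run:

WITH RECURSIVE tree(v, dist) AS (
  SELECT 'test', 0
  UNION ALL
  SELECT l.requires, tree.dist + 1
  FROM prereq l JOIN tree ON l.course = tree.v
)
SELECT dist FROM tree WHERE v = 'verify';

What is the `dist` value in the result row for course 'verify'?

Base: (test, dist=0).
Iteration 1: edges from {test} -> (clean, dist=1), (lint, dist=1).
Iteration 2: edges from {clean,lint} -> (verify, dist=2).
Iteration 3: no outgoing edges from {verify}; recursion stops.

2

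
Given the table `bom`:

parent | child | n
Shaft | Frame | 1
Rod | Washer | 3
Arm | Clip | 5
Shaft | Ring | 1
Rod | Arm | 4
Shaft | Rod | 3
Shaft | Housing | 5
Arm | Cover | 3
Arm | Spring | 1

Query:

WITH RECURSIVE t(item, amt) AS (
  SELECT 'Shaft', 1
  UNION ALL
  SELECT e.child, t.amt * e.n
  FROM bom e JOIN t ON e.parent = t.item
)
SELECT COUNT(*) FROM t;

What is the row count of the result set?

Base: (Shaft, amt=1).
Iteration 1: components of {Shaft} -> Frame = 1*1 = 1, Housing = 1*5 = 5, Ring = 1*1 = 1, Rod = 1*3 = 3.
Iteration 2: components of {Frame,Housing,Ring,Rod} -> Arm = 3*4 = 12, Washer = 3*3 = 9.
Iteration 3: components of {Arm,Washer} -> Clip = 12*5 = 60, Cover = 12*3 = 36, Spring = 12*1 = 12.
Iteration 4: no further components; recursion stops.
Total rows emitted: 10.

10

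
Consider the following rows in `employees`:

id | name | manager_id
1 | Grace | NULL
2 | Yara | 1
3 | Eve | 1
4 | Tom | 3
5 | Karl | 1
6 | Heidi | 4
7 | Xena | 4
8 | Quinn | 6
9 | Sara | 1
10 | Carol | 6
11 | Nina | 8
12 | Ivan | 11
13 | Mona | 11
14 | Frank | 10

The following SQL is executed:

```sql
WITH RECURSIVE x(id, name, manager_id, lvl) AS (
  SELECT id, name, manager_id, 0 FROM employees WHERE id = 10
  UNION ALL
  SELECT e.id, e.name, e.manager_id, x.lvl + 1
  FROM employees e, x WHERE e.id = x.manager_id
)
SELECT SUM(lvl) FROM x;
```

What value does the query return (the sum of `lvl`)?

Base: id=10 (Carol), manager_id=6, lvl 0.
Iteration 1: join on id=6 -> Heidi (id 6, manager_id=4, lvl 1).
Iteration 2: join on id=4 -> Tom (id 4, manager_id=3, lvl 2).
Iteration 3: join on id=3 -> Eve (id 3, manager_id=1, lvl 3).
Iteration 4: join on id=1 -> Grace (id 1, manager_id=NULL, lvl 4).
Iteration 5: manager_id is NULL; no match; recursion stops.
SUM(lvl) = 0 + 1 + 2 + 3 + 4 = 10.

10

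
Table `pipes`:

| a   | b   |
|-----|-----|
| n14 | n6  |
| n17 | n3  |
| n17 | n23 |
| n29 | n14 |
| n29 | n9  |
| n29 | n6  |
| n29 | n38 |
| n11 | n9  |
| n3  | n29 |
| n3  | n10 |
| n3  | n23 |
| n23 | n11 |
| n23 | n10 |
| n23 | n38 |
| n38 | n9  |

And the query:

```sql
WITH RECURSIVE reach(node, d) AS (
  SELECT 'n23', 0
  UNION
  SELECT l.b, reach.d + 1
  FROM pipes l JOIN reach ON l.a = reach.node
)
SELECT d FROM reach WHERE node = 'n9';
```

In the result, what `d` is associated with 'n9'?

Base: (n23, d=0).
Iteration 1: edges from {n23} -> (n10, d=1), (n11, d=1), (n38, d=1).
Iteration 2: edges from {n10,n11,n38} -> (n9, d=2). [UNION drops 1 duplicate row(s)]
Iteration 3: no outgoing edges from {n9}; recursion stops.

2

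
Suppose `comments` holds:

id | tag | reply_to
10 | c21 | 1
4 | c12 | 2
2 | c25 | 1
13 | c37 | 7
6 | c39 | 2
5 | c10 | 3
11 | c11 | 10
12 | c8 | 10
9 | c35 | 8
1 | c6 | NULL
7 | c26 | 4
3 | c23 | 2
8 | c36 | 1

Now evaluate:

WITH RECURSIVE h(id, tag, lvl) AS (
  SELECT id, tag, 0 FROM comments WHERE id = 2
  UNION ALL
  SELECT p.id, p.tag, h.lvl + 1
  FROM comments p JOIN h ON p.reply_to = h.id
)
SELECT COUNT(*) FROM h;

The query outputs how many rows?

Base: id=2 (c25) at lvl 0.
Iteration 1: rows with reply_to in {2} -> c23 (id 3, lvl 1), c12 (id 4, lvl 1), c39 (id 6, lvl 1).
Iteration 2: rows with reply_to in {3,4,6} -> c10 (id 5, lvl 2), c26 (id 7, lvl 2).
Iteration 3: rows with reply_to in {5,7} -> c37 (id 13, lvl 3).
Iteration 4: no rows with reply_to in {13}; recursion stops.
Total rows emitted: 7.

7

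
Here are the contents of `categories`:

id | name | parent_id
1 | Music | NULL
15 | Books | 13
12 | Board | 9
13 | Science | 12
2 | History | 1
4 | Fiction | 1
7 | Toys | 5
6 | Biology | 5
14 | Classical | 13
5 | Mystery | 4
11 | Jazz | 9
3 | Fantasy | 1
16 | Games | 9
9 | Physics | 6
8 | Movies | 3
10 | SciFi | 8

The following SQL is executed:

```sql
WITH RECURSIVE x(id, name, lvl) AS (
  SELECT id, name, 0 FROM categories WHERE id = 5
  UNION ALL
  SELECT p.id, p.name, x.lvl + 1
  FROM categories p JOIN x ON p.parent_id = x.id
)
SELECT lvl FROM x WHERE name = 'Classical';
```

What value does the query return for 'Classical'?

5

Base: id=5 (Mystery) at lvl 0.
Iteration 1: rows with parent_id in {5} -> Biology (id 6, lvl 1), Toys (id 7, lvl 1).
Iteration 2: rows with parent_id in {6,7} -> Physics (id 9, lvl 2).
Iteration 3: rows with parent_id in {9} -> Jazz (id 11, lvl 3), Board (id 12, lvl 3), Games (id 16, lvl 3).
Iteration 4: rows with parent_id in {11,12,16} -> Science (id 13, lvl 4).
Iteration 5: rows with parent_id in {13} -> Classical (id 14, lvl 5), Books (id 15, lvl 5).
Iteration 6: no rows with parent_id in {14,15}; recursion stops.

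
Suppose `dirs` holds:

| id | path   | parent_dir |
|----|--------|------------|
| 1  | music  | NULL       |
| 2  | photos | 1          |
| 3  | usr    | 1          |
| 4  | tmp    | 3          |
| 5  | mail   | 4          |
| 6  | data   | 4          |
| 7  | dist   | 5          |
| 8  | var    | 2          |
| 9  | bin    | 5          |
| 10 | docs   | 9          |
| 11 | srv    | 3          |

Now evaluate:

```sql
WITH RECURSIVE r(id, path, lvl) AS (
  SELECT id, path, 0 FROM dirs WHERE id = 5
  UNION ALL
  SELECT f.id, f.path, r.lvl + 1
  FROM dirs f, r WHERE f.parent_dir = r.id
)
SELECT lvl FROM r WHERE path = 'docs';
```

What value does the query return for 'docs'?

2

Base: id=5 (mail) at lvl 0.
Iteration 1: rows with parent_dir in {5} -> dist (id 7, lvl 1), bin (id 9, lvl 1).
Iteration 2: rows with parent_dir in {7,9} -> docs (id 10, lvl 2).
Iteration 3: no rows with parent_dir in {10}; recursion stops.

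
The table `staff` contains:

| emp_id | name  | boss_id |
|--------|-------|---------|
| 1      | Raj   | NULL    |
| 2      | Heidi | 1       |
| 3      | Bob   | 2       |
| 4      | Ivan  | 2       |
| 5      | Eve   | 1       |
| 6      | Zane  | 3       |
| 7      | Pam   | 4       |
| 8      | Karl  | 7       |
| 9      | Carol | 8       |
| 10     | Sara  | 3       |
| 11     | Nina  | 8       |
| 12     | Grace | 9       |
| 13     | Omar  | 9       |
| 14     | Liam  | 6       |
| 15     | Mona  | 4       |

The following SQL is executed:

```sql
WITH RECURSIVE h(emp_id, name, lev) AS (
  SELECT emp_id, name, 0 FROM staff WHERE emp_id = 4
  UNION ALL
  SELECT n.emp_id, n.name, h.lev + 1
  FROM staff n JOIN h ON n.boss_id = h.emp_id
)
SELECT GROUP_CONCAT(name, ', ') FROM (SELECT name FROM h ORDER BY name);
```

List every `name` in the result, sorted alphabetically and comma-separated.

Carol, Grace, Ivan, Karl, Mona, Nina, Omar, Pam

Base: emp_id=4 (Ivan) at lev 0.
Iteration 1: rows with boss_id in {4} -> Pam (id 7, lev 1), Mona (id 15, lev 1).
Iteration 2: rows with boss_id in {7,15} -> Karl (id 8, lev 2).
Iteration 3: rows with boss_id in {8} -> Carol (id 9, lev 3), Nina (id 11, lev 3).
Iteration 4: rows with boss_id in {9,11} -> Grace (id 12, lev 4), Omar (id 13, lev 4).
Iteration 5: no rows with boss_id in {12,13}; recursion stops.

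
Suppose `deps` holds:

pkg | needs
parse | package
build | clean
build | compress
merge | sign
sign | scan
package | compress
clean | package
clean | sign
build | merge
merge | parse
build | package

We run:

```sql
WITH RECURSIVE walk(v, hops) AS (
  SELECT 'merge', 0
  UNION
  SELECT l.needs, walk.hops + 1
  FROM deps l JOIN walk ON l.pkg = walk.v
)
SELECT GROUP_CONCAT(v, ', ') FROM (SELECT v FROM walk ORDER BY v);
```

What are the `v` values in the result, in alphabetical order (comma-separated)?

Base: (merge, hops=0).
Iteration 1: edges from {merge} -> (parse, hops=1), (sign, hops=1).
Iteration 2: edges from {parse,sign} -> (package, hops=2), (scan, hops=2).
Iteration 3: edges from {package,scan} -> (compress, hops=3).
Iteration 4: no outgoing edges from {compress}; recursion stops.

compress, merge, package, parse, scan, sign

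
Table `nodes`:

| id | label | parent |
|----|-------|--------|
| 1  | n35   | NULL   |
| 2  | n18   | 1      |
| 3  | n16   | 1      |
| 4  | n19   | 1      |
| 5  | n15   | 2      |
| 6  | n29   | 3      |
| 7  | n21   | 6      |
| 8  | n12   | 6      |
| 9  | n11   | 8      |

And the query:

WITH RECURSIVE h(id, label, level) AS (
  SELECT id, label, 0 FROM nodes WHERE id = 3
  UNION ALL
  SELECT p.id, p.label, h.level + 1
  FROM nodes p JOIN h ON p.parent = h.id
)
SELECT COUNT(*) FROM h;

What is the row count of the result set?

5

Base: id=3 (n16) at level 0.
Iteration 1: rows with parent in {3} -> n29 (id 6, level 1).
Iteration 2: rows with parent in {6} -> n21 (id 7, level 2), n12 (id 8, level 2).
Iteration 3: rows with parent in {7,8} -> n11 (id 9, level 3).
Iteration 4: no rows with parent in {9}; recursion stops.
Total rows emitted: 5.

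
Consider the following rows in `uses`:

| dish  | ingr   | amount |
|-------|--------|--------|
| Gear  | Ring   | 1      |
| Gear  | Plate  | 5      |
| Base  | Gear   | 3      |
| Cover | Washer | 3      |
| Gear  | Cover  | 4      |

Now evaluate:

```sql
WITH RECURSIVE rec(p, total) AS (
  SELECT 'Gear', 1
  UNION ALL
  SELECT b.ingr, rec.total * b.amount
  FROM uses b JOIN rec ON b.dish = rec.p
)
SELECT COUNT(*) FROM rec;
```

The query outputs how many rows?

Base: (Gear, total=1).
Iteration 1: components of {Gear} -> Cover = 1*4 = 4, Plate = 1*5 = 5, Ring = 1*1 = 1.
Iteration 2: components of {Cover,Plate,Ring} -> Washer = 4*3 = 12.
Iteration 3: no further components; recursion stops.
Total rows emitted: 5.

5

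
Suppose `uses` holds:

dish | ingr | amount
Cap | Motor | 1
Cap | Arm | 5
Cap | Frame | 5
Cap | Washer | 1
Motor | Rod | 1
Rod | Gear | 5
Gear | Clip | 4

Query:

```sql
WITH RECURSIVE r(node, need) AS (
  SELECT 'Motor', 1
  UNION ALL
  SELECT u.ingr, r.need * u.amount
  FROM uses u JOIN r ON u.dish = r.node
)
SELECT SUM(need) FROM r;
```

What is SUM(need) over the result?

Base: (Motor, need=1).
Iteration 1: components of {Motor} -> Rod = 1*1 = 1.
Iteration 2: components of {Rod} -> Gear = 1*5 = 5.
Iteration 3: components of {Gear} -> Clip = 5*4 = 20.
Iteration 4: no further components; recursion stops.
SUM(need) = 1 + 1 + 5 + 20 = 27.

27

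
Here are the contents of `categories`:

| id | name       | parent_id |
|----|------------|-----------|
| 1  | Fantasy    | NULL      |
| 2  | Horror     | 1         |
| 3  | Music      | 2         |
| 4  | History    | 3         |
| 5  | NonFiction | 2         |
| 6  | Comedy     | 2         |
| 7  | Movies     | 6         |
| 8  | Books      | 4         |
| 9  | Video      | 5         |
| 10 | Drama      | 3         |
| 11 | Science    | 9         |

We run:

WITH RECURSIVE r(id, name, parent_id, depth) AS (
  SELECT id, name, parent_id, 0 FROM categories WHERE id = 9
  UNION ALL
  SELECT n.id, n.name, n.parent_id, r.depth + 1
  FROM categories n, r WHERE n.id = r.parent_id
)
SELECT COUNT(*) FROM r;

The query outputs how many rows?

4

Base: id=9 (Video), parent_id=5, depth 0.
Iteration 1: join on id=5 -> NonFiction (id 5, parent_id=2, depth 1).
Iteration 2: join on id=2 -> Horror (id 2, parent_id=1, depth 2).
Iteration 3: join on id=1 -> Fantasy (id 1, parent_id=NULL, depth 3).
Iteration 4: parent_id is NULL; no match; recursion stops.
Total rows emitted: 4.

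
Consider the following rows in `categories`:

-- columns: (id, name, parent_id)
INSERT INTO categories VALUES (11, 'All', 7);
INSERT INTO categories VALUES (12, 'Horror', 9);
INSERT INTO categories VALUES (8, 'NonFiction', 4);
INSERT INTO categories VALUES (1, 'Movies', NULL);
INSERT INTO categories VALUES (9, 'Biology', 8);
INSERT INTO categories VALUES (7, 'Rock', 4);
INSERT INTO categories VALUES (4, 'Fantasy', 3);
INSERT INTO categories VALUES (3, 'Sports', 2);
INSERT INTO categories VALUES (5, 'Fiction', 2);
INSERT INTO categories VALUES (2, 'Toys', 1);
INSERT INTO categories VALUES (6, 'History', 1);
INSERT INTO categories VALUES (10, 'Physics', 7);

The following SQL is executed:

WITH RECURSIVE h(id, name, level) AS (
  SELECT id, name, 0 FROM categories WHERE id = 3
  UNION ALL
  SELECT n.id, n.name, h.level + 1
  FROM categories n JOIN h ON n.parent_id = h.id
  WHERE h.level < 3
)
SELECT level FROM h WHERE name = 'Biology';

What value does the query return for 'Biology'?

Base: id=3 (Sports) at level 0.
Iteration 1: rows with parent_id in {3} -> Fantasy (id 4, level 1).
Iteration 2: rows with parent_id in {4} -> Rock (id 7, level 2), NonFiction (id 8, level 2).
Iteration 3: rows with parent_id in {7,8} -> Biology (id 9, level 3), Physics (id 10, level 3), All (id 11, level 3).
Iteration 4: level < 3 fails for all current rows; recursion stops.

3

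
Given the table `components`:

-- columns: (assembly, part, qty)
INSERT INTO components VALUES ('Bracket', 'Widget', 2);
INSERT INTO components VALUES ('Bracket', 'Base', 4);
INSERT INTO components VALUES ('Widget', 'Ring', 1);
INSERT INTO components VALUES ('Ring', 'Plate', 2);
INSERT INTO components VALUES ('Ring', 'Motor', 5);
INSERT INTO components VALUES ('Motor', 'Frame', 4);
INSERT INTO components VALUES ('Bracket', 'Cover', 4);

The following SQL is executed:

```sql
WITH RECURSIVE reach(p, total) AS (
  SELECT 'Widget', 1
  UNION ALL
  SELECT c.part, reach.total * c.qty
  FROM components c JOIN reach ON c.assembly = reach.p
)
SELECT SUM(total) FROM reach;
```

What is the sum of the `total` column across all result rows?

29

Base: (Widget, total=1).
Iteration 1: components of {Widget} -> Ring = 1*1 = 1.
Iteration 2: components of {Ring} -> Motor = 1*5 = 5, Plate = 1*2 = 2.
Iteration 3: components of {Motor,Plate} -> Frame = 5*4 = 20.
Iteration 4: no further components; recursion stops.
SUM(total) = 1 + 1 + 2 + 5 + 20 = 29.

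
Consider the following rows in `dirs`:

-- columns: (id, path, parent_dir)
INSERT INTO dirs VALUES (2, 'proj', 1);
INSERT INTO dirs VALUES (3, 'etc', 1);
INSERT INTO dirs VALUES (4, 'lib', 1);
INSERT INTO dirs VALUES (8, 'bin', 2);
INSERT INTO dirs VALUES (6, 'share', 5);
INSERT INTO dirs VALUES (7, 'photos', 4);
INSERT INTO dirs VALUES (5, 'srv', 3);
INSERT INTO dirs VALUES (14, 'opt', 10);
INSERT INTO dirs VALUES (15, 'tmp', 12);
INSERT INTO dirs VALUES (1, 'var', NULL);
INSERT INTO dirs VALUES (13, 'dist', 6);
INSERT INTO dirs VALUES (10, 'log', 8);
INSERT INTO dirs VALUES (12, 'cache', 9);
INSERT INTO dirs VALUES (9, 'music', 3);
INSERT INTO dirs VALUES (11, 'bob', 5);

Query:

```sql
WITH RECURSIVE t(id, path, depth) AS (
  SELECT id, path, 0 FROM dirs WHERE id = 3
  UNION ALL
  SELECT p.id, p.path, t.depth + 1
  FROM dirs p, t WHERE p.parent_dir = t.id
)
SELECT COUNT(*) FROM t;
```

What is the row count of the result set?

Base: id=3 (etc) at depth 0.
Iteration 1: rows with parent_dir in {3} -> srv (id 5, depth 1), music (id 9, depth 1).
Iteration 2: rows with parent_dir in {5,9} -> share (id 6, depth 2), bob (id 11, depth 2), cache (id 12, depth 2).
Iteration 3: rows with parent_dir in {6,11,12} -> dist (id 13, depth 3), tmp (id 15, depth 3).
Iteration 4: no rows with parent_dir in {13,15}; recursion stops.
Total rows emitted: 8.

8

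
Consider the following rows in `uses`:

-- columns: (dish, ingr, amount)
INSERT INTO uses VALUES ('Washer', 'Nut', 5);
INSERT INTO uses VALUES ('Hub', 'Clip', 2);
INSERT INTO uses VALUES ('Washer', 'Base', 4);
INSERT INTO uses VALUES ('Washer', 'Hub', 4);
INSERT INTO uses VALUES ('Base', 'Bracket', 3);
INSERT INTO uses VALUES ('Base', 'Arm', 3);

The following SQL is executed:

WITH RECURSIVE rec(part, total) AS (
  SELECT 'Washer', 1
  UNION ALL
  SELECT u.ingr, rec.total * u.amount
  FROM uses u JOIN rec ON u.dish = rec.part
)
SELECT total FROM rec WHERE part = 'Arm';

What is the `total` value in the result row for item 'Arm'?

12

Base: (Washer, total=1).
Iteration 1: components of {Washer} -> Base = 1*4 = 4, Hub = 1*4 = 4, Nut = 1*5 = 5.
Iteration 2: components of {Base,Hub,Nut} -> Arm = 4*3 = 12, Bracket = 4*3 = 12, Clip = 4*2 = 8.
Iteration 3: no further components; recursion stops.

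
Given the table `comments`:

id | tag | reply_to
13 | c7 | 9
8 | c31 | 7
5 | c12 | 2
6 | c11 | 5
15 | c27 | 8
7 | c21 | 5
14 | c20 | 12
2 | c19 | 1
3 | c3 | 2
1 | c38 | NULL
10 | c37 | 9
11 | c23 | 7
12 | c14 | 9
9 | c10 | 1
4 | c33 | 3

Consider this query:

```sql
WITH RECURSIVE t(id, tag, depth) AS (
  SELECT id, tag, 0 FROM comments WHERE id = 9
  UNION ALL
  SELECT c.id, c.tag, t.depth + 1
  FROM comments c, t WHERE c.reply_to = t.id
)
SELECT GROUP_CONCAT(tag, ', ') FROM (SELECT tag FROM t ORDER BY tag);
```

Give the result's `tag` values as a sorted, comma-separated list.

Base: id=9 (c10) at depth 0.
Iteration 1: rows with reply_to in {9} -> c37 (id 10, depth 1), c14 (id 12, depth 1), c7 (id 13, depth 1).
Iteration 2: rows with reply_to in {10,12,13} -> c20 (id 14, depth 2).
Iteration 3: no rows with reply_to in {14}; recursion stops.

c10, c14, c20, c37, c7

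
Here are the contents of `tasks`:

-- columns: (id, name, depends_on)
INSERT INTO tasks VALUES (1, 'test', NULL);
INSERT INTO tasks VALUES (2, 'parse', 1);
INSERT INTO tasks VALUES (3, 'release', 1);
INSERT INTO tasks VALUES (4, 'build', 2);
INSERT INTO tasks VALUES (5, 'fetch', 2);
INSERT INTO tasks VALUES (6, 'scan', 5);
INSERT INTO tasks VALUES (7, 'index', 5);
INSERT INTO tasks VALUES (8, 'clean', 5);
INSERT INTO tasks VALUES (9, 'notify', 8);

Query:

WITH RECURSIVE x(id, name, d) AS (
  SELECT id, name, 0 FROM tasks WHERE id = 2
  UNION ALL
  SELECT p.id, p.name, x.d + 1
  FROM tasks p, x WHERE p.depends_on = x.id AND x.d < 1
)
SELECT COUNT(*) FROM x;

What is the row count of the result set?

Base: id=2 (parse) at d 0.
Iteration 1: rows with depends_on in {2} -> build (id 4, d 1), fetch (id 5, d 1).
Iteration 2: d < 1 fails for all current rows; recursion stops.
Total rows emitted: 3.

3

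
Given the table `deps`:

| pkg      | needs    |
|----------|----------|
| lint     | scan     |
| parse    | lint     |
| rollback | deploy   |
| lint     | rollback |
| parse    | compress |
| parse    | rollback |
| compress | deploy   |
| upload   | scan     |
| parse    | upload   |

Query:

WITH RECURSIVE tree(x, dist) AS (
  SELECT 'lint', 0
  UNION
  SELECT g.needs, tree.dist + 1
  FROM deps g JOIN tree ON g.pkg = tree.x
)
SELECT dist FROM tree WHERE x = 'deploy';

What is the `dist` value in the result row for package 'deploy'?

Base: (lint, dist=0).
Iteration 1: edges from {lint} -> (rollback, dist=1), (scan, dist=1).
Iteration 2: edges from {rollback,scan} -> (deploy, dist=2).
Iteration 3: no outgoing edges from {deploy}; recursion stops.

2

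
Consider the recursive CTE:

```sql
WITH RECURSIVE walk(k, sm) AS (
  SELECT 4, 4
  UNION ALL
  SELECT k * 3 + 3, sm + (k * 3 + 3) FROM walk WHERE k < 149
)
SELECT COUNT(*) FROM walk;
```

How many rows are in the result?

Base: k=4, sm=4.
Iteration 1: 4 < 149 holds -> k = 4 * 3 + 3 = 15, sm = 4 + 15 = 19.
Iteration 2: 15 < 149 holds -> k = 15 * 3 + 3 = 48, sm = 19 + 48 = 67.
Iteration 3: 48 < 149 holds -> k = 48 * 3 + 3 = 147, sm = 67 + 147 = 214.
Iteration 4: 147 < 149 holds -> k = 147 * 3 + 3 = 444, sm = 214 + 444 = 658.
Iteration 5: 444 < 149 fails; recursion stops.
Total rows emitted: 5.

5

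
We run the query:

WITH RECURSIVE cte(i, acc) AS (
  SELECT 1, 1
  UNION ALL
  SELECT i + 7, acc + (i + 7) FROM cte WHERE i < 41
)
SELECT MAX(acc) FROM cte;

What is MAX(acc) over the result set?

Base: i=1, acc=1.
Iteration 1: 1 < 41 holds -> i = 1 + 7 = 8, acc = 1 + 8 = 9.
Iteration 2: 8 < 41 holds -> i = 8 + 7 = 15, acc = 9 + 15 = 24.
Iteration 3: 15 < 41 holds -> i = 15 + 7 = 22, acc = 24 + 22 = 46.
Iteration 4: 22 < 41 holds -> i = 22 + 7 = 29, acc = 46 + 29 = 75.
Iteration 5: 29 < 41 holds -> i = 29 + 7 = 36, acc = 75 + 36 = 111.
Iteration 6: 36 < 41 holds -> i = 36 + 7 = 43, acc = 111 + 43 = 154.
Iteration 7: 43 < 41 fails; recursion stops.
acc values: 1, 9, 24, 46, 75, 111, 154; the maximum is 154.

154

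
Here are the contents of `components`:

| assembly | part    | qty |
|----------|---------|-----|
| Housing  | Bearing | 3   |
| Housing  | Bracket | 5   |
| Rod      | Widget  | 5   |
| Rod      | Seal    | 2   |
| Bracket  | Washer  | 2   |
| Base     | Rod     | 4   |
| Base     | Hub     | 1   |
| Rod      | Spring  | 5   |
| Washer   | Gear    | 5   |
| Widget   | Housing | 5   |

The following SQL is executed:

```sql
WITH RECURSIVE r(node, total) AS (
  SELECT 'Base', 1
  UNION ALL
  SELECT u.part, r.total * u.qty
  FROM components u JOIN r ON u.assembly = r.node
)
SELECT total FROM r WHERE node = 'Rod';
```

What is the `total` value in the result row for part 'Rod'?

4

Base: (Base, total=1).
Iteration 1: components of {Base} -> Hub = 1*1 = 1, Rod = 1*4 = 4.
Iteration 2: components of {Hub,Rod} -> Seal = 4*2 = 8, Spring = 4*5 = 20, Widget = 4*5 = 20.
Iteration 3: components of {Seal,Spring,Widget} -> Housing = 20*5 = 100.
Iteration 4: components of {Housing} -> Bearing = 100*3 = 300, Bracket = 100*5 = 500.
Iteration 5: components of {Bearing,Bracket} -> Washer = 500*2 = 1000.
Iteration 6: components of {Washer} -> Gear = 1000*5 = 5000.
Iteration 7: no further components; recursion stops.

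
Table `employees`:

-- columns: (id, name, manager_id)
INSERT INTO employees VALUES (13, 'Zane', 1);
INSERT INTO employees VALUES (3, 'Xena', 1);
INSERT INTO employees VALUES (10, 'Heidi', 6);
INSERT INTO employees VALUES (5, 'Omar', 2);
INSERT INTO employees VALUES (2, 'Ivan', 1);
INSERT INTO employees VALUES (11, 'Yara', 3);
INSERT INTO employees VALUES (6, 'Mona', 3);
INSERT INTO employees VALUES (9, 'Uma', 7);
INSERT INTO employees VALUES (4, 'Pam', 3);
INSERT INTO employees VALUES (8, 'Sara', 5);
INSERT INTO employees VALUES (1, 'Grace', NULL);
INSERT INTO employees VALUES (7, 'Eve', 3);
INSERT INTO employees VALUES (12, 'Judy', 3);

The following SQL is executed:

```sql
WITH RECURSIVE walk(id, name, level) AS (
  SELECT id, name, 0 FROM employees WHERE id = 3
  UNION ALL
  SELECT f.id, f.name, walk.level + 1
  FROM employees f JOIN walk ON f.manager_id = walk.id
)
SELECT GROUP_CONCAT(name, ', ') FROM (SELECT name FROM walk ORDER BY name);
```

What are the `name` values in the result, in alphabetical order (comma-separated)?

Eve, Heidi, Judy, Mona, Pam, Uma, Xena, Yara

Base: id=3 (Xena) at level 0.
Iteration 1: rows with manager_id in {3} -> Pam (id 4, level 1), Mona (id 6, level 1), Eve (id 7, level 1), Yara (id 11, level 1), Judy (id 12, level 1).
Iteration 2: rows with manager_id in {4,6,7,11,12} -> Uma (id 9, level 2), Heidi (id 10, level 2).
Iteration 3: no rows with manager_id in {9,10}; recursion stops.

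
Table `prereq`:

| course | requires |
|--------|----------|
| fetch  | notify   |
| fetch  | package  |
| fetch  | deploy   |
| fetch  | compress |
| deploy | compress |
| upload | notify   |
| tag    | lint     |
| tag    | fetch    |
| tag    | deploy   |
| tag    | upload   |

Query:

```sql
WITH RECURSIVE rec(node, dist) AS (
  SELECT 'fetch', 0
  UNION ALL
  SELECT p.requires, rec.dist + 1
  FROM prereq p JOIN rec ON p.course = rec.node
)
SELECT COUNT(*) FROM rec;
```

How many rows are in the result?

Base: (fetch, dist=0).
Iteration 1: edges from {fetch} -> (compress, dist=1), (deploy, dist=1), (notify, dist=1), (package, dist=1).
Iteration 2: edges from {compress,deploy,notify,package} -> (compress, dist=2).
Iteration 3: no outgoing edges from {compress}; recursion stops.
Total rows emitted: 6.

6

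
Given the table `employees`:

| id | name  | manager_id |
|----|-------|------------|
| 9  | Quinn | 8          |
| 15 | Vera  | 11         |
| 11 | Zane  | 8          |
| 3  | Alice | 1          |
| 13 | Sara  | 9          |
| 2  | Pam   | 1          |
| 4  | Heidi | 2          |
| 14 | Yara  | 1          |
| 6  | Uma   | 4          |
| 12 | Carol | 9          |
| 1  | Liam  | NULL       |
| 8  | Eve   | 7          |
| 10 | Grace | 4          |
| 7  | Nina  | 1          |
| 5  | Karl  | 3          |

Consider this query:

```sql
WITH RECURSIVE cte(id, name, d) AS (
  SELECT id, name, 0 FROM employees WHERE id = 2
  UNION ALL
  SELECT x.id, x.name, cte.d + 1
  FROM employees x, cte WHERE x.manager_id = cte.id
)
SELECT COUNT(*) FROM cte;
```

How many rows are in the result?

Base: id=2 (Pam) at d 0.
Iteration 1: rows with manager_id in {2} -> Heidi (id 4, d 1).
Iteration 2: rows with manager_id in {4} -> Uma (id 6, d 2), Grace (id 10, d 2).
Iteration 3: no rows with manager_id in {6,10}; recursion stops.
Total rows emitted: 4.

4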